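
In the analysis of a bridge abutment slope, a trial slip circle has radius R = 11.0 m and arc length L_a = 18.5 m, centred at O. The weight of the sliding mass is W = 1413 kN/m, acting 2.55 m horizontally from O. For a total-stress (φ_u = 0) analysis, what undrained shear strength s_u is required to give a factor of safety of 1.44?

FS = s_u·L_a·R / (W·d), so s_u = FS·W·d / (L_a·R).
s_u = 1.44·1413·2.55 / (18.50·11.0) = 5188.5 / 203.50 = 25.50 kPa

s_u = 25.5 kPa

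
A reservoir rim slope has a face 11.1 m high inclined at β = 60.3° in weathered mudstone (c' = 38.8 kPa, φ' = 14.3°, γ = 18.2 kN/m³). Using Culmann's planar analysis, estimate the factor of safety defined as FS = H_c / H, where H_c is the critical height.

H_c = (4c'/γ) · sinβ cosφ' / [1 − cos(β − φ')]
    = (4·38.8/18.2) · sin60.3°·cos14.3° / [1 − cos46.0°]
    = 8.527 · 0.8417 / 0.3053 = 23.51 m
FS = H_c / H = 23.51 / 11.1 = 2.118

FS = 2.12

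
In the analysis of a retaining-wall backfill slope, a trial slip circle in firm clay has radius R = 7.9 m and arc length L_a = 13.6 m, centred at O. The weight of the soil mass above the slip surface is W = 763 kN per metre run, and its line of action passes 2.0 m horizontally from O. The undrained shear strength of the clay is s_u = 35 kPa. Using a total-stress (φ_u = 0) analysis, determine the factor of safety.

Taking moments about the centre O, the resisting moment is provided by the undrained shear strength acting along the arc:
M_R = s_u·L_a·R = 35·13.60·7.9 = 3760.4 kN·m/m
M_D = W·d = 763·2.0 = 1526.0 kN·m/m
FS = M_R / M_D = 3760.4 / 1526.0 = 2.464

FS = 2.46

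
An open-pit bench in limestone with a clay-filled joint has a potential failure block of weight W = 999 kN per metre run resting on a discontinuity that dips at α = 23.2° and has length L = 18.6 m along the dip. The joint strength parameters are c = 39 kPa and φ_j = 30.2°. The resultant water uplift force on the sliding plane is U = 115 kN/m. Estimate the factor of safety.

Resolving the block weight along and normal to the plane and applying the Mohr–Coulomb strength on the joint:
N' = W cosα − U = 999·cos23.2° − 115 = 803.2 kN/m
Driving force T = W sinα = 999·sin23.2° = 393.5 kN/m
Resisting force R = c·L + N'·tanφ_j = 39·18.6 + 803.2·tan30.2° = 725.4 + 467.5 = 1192.9 kN/m
FS = R / T = 1192.9 / 393.5 = 3.031

FS = 3.03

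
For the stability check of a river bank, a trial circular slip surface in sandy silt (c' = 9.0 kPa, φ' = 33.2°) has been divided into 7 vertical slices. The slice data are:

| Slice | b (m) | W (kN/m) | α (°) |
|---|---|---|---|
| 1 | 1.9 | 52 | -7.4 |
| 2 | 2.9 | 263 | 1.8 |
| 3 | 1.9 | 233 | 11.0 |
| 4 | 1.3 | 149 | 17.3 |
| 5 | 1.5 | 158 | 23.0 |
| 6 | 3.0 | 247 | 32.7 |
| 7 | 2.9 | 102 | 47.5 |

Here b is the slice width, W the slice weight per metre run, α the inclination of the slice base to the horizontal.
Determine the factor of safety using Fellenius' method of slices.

Ordinary method of slices: FS = Σ[c'·Δl_i + (W_i cosα_i)·tanφ'] / Σ W_i sinα_i, with Δl_i = b_i / cosα_i.
Slice 1: Δl = 1.9/cos(-7.4°) = 1.916 m; N'_1 = 52·cos(-7.4°) = 51.6; c'Δl = 17.24; W sinα = -6.7
Slice 2: Δl = 2.9/cos1.8° = 2.901 m; N'_2 = 263·cos1.8° = 262.9; c'Δl = 26.11; W sinα = 8.3
Slice 3: Δl = 1.9/cos11.0° = 1.936 m; N'_3 = 233·cos11.0° = 228.7; c'Δl = 17.42; W sinα = 44.5
Slice 4: Δl = 1.3/cos17.3° = 1.362 m; N'_4 = 149·cos17.3° = 142.3; c'Δl = 12.25; W sinα = 44.3
Slice 5: Δl = 1.5/cos23.0° = 1.630 m; N'_5 = 158·cos23.0° = 145.4; c'Δl = 14.67; W sinα = 61.7
Slice 6: Δl = 3.0/cos32.7° = 3.565 m; N'_6 = 247·cos32.7° = 207.9; c'Δl = 32.09; W sinα = 133.4
Slice 7: Δl = 2.9/cos47.5° = 4.293 m; N'_7 = 102·cos47.5° = 68.9; c'Δl = 38.63; W sinα = 75.2
Σc'Δl = 158.4 kN/m; ΣN' = 1107.6 kN/m; ΣW sinα = 360.7 kN/m
Resisting = 158.4 + 1107.6·tan33.2° = 158.4 + 724.8 = 883.2 kN/m
FS = 883.2 / 360.7 = 2.449

FS = 2.45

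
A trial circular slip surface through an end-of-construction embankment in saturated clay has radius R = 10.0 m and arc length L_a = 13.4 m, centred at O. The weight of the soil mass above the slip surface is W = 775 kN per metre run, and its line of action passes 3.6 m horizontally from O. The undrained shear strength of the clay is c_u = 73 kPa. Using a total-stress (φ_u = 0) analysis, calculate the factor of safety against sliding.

Taking moments about the centre O, the resisting moment is provided by the undrained shear strength acting along the arc:
M_R = c_u·L_a·R = 73·13.40·10.0 = 9782.0 kN·m/m
M_D = W·d = 775·3.6 = 2790.0 kN·m/m
FS = M_R / M_D = 9782.0 / 2790.0 = 3.506

FS = 3.51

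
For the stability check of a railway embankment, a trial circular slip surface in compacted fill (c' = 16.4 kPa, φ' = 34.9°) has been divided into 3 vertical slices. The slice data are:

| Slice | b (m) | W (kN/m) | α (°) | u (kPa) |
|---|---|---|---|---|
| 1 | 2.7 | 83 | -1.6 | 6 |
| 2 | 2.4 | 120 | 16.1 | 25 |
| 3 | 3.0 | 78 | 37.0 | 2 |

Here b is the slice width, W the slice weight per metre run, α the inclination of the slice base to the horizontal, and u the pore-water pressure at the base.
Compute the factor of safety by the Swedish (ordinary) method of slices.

Ordinary method of slices: FS = Σ[c'·Δl_i + (W_i cosα_i − u_i·Δl_i)·tanφ'] / Σ W_i sinα_i, with Δl_i = b_i / cosα_i.
Slice 1: Δl = 2.7/cos(-1.6°) = 2.701 m; N'_1 = 83·cos(-1.6°) − 6·2.701 = 66.8; c'Δl = 44.30; W sinα = -2.3
Slice 2: Δl = 2.4/cos16.1° = 2.498 m; N'_2 = 120·cos16.1° − 25·2.498 = 52.8; c'Δl = 40.97; W sinα = 33.3
Slice 3: Δl = 3.0/cos37.0° = 3.756 m; N'_3 = 78·cos37.0° − 2·3.756 = 54.8; c'Δl = 61.61; W sinα = 46.9
Σc'Δl = 146.9 kN/m; ΣN' = 174.4 kN/m; ΣW sinα = 77.9 kN/m
Resisting = 146.9 + 174.4·tan34.9° = 146.9 + 121.7 = 268.5 kN/m
FS = 268.5 / 77.9 = 3.447

FS = 3.45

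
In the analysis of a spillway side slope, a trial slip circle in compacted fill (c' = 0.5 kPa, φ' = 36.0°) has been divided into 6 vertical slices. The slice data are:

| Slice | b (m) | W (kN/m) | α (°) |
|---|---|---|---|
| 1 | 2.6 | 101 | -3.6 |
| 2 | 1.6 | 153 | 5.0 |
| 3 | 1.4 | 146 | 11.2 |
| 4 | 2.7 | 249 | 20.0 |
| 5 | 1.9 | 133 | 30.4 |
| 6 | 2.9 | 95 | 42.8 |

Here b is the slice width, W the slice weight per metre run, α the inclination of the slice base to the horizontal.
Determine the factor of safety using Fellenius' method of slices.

Ordinary method of slices: FS = Σ[c'·Δl_i + (W_i cosα_i)·tanφ'] / Σ W_i sinα_i, with Δl_i = b_i / cosα_i.
Slice 1: Δl = 2.6/cos(-3.6°) = 2.605 m; N'_1 = 101·cos(-3.6°) = 100.8; c'Δl = 1.30; W sinα = -6.3
Slice 2: Δl = 1.6/cos5.0° = 1.606 m; N'_2 = 153·cos5.0° = 152.4; c'Δl = 0.80; W sinα = 13.3
Slice 3: Δl = 1.4/cos11.2° = 1.427 m; N'_3 = 146·cos11.2° = 143.2; c'Δl = 0.71; W sinα = 28.4
Slice 4: Δl = 2.7/cos20.0° = 2.873 m; N'_4 = 249·cos20.0° = 234.0; c'Δl = 1.44; W sinα = 85.2
Slice 5: Δl = 1.9/cos30.4° = 2.203 m; N'_5 = 133·cos30.4° = 114.7; c'Δl = 1.10; W sinα = 67.3
Slice 6: Δl = 2.9/cos42.8° = 3.952 m; N'_6 = 95·cos42.8° = 69.7; c'Δl = 1.98; W sinα = 64.5
Σc'Δl = 7.3 kN/m; ΣN' = 814.8 kN/m; ΣW sinα = 252.4 kN/m
Resisting = 7.3 + 814.8·tan36.0° = 7.3 + 592.0 = 599.3 kN/m
FS = 599.3 / 252.4 = 2.375

FS = 2.37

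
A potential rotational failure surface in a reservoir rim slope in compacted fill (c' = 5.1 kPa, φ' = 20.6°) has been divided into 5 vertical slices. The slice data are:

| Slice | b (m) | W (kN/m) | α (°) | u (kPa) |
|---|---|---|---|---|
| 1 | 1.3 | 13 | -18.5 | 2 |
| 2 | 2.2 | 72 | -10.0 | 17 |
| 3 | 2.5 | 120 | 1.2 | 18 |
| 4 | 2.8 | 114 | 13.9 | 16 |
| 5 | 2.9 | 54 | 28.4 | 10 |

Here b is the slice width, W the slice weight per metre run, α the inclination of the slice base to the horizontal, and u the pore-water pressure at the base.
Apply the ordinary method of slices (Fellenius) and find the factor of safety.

FS = 3.50

Ordinary method of slices: FS = Σ[c'·Δl_i + (W_i cosα_i − u_i·Δl_i)·tanφ'] / Σ W_i sinα_i, with Δl_i = b_i / cosα_i.
Slice 1: Δl = 1.3/cos(-18.5°) = 1.371 m; N'_1 = 13·cos(-18.5°) − 2·1.371 = 9.6; c'Δl = 6.99; W sinα = -4.1
Slice 2: Δl = 2.2/cos(-10.0°) = 2.234 m; N'_2 = 72·cos(-10.0°) − 17·2.234 = 32.9; c'Δl = 11.39; W sinα = -12.5
Slice 3: Δl = 2.5/cos1.2° = 2.501 m; N'_3 = 120·cos1.2° − 18·2.501 = 75.0; c'Δl = 12.75; W sinα = 2.5
Slice 4: Δl = 2.8/cos13.9° = 2.884 m; N'_4 = 114·cos13.9° − 16·2.884 = 64.5; c'Δl = 14.71; W sinα = 27.4
Slice 5: Δl = 2.9/cos28.4° = 3.297 m; N'_5 = 54·cos28.4° − 10·3.297 = 14.5; c'Δl = 16.81; W sinα = 25.7
Σc'Δl = 62.7 kN/m; ΣN' = 196.5 kN/m; ΣW sinα = 39.0 kN/m
Resisting = 62.7 + 196.5·tan20.6° = 62.7 + 73.9 = 136.5 kN/m
FS = 136.5 / 39.0 = 3.505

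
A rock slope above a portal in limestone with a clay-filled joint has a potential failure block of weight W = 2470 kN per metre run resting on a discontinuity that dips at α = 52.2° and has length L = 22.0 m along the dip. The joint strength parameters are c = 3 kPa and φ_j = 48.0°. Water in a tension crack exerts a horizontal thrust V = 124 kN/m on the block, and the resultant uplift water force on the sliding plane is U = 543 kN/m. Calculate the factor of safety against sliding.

Resolving the block weight along and normal to the plane and applying the Mohr–Coulomb strength on the joint:
N' = W cosα − U − V sinα = 2470·cos52.2° − 543 − 124·sin52.2° = 872.9 kN/m
Driving force T = W sinα + V cosα = 2470·sin52.2° + 124·cos52.2° = 2027.7 kN/m
Resisting force R = c·L + N'·tanφ_j = 3·22.0 + 872.9·tan48.0° = 66.0 + 969.5 = 1035.5 kN/m
FS = R / T = 1035.5 / 2027.7 = 0.511

FS = 0.51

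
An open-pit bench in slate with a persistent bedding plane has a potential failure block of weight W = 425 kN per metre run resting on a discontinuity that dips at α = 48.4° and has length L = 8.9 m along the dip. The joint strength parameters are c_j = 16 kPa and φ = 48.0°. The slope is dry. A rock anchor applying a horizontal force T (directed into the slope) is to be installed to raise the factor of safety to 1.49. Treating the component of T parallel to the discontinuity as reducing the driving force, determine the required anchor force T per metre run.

Resolving forces along and normal to the sliding plane, with the horizontal anchor force T adding T·sinα to the effective normal force and T·cosα acting up the plane against the driving force:
FS = [c_jL + (W cosα + T sinα) tanφ] / [W sinα − T cosα]
Without the anchor: N' = 282.2 kN/m, driving T_d = 317.8 kN/m, resisting R = 16·8.9 + 282.2·tan48.0° = 455.8 kN/m, FS = 1.43.
Setting FS = 1.49 and solving for T:
1.49·(317.8 − T cos48.4°) = 455.8 + T sin48.4°·tan48.0°
T·(sin48.4°·tan48.0° + 1.49·cos48.4°) = 1.49·317.8 − 455.8
T·(0.7478·1.1106 + 1.49·0.6639) = 473.5 − 455.8 = 17.8
T·1.8198 = 17.8
T = 9.8 kN/m

T = 10 kN/m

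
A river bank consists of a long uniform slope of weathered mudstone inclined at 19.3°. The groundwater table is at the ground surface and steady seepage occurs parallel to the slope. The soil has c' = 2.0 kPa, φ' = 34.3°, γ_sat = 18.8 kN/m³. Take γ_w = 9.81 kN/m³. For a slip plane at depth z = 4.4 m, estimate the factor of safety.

With seepage parallel to the slope and the water table at the surface, the effective normal stress on the slip plane uses the buoyant unit weight γ' = γ_sat − γ_w while the driving shear stress uses γ_sat:
FS = [c' + γ' z cos²β tanφ'] / [γ_sat z sinβ cosβ]
γ' = 18.8 − 9.81 = 8.99 kN/m³
Numerator = 2.0 + 8.99·4.4·cos²19.3°·tan34.3° = 2.0 + 8.99·4.4·0.8908·0.6822 = 26.036 kPa
Denominator = 18.8·4.4·sin19.3°·cos19.3° = 18.8·4.4·0.3305·0.9438 = 25.804 kPa
FS = 26.036 / 25.804 = 1.009

FS = 1.01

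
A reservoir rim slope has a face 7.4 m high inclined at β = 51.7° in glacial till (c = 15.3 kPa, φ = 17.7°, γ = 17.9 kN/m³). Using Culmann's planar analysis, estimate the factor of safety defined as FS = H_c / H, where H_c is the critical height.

FS = 2.02

H_c = (4c/γ) · sinβ cosφ / [1 − cos(β − φ)]
    = (4·15.3/17.9) · sin51.7°·cos17.7° / [1 − cos34.0°]
    = 3.419 · 0.7476 / 0.1710 = 14.95 m
FS = H_c / H = 14.95 / 7.4 = 2.020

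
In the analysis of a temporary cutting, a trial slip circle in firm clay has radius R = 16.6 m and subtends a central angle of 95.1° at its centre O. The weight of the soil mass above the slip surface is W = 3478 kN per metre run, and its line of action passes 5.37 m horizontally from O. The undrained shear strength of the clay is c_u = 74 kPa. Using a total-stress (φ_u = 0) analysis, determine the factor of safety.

Taking moments about the centre O, the resisting moment is provided by the undrained shear strength acting along the arc:
Arc length L_a = R·θ = 16.6·(95.1°·π/180) = 16.6·1.6598 = 27.55 m
M_R = c_u·L_a·R = 74·27.55·16.6 = 33845.9 kN·m/m
M_D = W·d = 3478·5.37 = 18676.9 kN·m/m
FS = M_R / M_D = 33845.9 / 18676.9 = 1.812

FS = 1.81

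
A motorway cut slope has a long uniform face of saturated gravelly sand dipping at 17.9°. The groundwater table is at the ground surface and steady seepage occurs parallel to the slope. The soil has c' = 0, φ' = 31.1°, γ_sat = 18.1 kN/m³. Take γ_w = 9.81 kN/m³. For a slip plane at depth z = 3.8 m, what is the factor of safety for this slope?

With seepage parallel to the slope and the water table at the surface, the effective normal stress on the slip plane uses the buoyant unit weight γ' = γ_sat − γ_w while the driving shear stress uses γ_sat:
FS = [c' + γ' z cos²β tanφ'] / [γ_sat z sinβ cosβ]
(For c' = 0 this reduces to FS = (γ'/γ_sat)·tanφ'/tanβ.)
γ' = 18.1 − 9.81 = 8.29 kN/m³
Numerator = 0.0 + 8.29·3.8·cos²17.9°·tan31.1° = 0.0 + 8.29·3.8·0.9055·0.6032 = 17.208 kPa
Denominator = 18.1·3.8·sin17.9°·cos17.9° = 18.1·3.8·0.3074·0.9516 = 20.117 kPa
FS = 17.208 / 20.117 = 0.855

FS = 0.86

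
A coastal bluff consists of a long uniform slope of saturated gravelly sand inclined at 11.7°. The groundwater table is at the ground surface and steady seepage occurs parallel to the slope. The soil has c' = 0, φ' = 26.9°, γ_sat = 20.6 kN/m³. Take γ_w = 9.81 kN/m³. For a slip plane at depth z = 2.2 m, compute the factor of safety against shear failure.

FS = 1.28

With seepage parallel to the slope and the water table at the surface, the effective normal stress on the slip plane uses the buoyant unit weight γ' = γ_sat − γ_w while the driving shear stress uses γ_sat:
FS = [c' + γ' z cos²β tanφ'] / [γ_sat z sinβ cosβ]
(For c' = 0 this reduces to FS = (γ'/γ_sat)·tanφ'/tanβ.)
γ' = 20.6 − 9.81 = 10.79 kN/m³
Numerator = 0.0 + 10.79·2.2·cos²11.7°·tan26.9° = 0.0 + 10.79·2.2·0.9589·0.5073 = 11.548 kPa
Denominator = 20.6·2.2·sin11.7°·cos11.7° = 20.6·2.2·0.2028·0.9792 = 8.999 kPa
FS = 11.548 / 8.999 = 1.283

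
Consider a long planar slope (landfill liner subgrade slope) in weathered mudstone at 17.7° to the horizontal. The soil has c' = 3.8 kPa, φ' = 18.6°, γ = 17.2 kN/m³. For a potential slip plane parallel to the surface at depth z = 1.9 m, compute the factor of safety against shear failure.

For an infinite slope with a slip plane parallel to the surface (no pore pressure): FS = [c' + γz cos²β tanφ'] / [γz sinβ cosβ].
γz = 17.2·1.9 = 32.68 kN/m²
Numerator = 3.8 + 32.68·cos²17.7°·tan18.6° = 3.8 + 32.68·0.9076·0.3365 = 13.781 kPa
Denominator = 32.68·sin17.7°·cos17.7° = 32.68·0.3040·0.9527 = 9.465 kPa
FS = 13.781 / 9.465 = 1.456

FS = 1.46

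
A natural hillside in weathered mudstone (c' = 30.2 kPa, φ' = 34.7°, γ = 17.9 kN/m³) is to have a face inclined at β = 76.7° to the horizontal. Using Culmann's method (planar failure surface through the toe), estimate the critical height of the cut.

Culmann's analysis gives the critical failure plane at α_cr = (β + φ')/2 = (76.7 + 34.7)/2 = 55.7°, and the critical height
H_c = (4c'/γ) · sinβ cosφ' / [1 − cos(β − φ')]
    = (4·30.2/17.9) · sin76.7°·cos34.7° / [1 − cos(42.0°)]
    = 6.749 · 0.9732·0.8221 / [1 − 0.7431]
    = 6.749 · 0.8001 / 0.2569
    = 21.02 m

H_c = 21.02 m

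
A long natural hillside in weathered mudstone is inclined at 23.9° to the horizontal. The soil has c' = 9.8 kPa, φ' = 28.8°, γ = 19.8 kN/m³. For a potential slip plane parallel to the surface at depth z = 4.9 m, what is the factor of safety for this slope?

FS = 1.51

For an infinite slope with a slip plane parallel to the surface (no pore pressure): FS = [c' + γz cos²β tanφ'] / [γz sinβ cosβ].
γz = 19.8·4.9 = 97.02 kN/m²
Numerator = 9.8 + 97.02·cos²23.9°·tan28.8° = 9.8 + 97.02·0.8359·0.5498 = 54.382 kPa
Denominator = 97.02·sin23.9°·cos23.9° = 97.02·0.4051·0.9143 = 35.936 kPa
FS = 54.382 / 35.936 = 1.513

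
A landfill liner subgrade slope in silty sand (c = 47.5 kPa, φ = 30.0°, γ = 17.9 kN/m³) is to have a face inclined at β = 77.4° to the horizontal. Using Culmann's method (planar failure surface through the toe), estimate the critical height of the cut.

Culmann's analysis gives the critical failure plane at α_cr = (β + φ)/2 = (77.4 + 30.0)/2 = 53.7°, and the critical height
H_c = (4c/γ) · sinβ cosφ / [1 − cos(β − φ)]
    = (4·47.5/17.9) · sin77.4°·cos30.0° / [1 − cos(47.4°)]
    = 10.615 · 0.9759·0.8660 / [1 − 0.6769]
    = 10.615 · 0.8452 / 0.3231
    = 27.76 m

H_c = 27.76 m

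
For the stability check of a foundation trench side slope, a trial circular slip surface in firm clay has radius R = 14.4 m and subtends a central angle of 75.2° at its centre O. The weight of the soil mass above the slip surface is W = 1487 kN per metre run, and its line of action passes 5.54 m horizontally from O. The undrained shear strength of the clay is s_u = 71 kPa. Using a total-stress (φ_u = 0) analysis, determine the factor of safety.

FS = 2.35

Taking moments about the centre O, the resisting moment is provided by the undrained shear strength acting along the arc:
Arc length L_a = R·θ = 14.4·(75.2°·π/180) = 14.4·1.3125 = 18.90 m
M_R = s_u·L_a·R = 71·18.90·14.4 = 19323.2 kN·m/m
M_D = W·d = 1487·5.54 = 8238.0 kN·m/m
FS = M_R / M_D = 19323.2 / 8238.0 = 2.346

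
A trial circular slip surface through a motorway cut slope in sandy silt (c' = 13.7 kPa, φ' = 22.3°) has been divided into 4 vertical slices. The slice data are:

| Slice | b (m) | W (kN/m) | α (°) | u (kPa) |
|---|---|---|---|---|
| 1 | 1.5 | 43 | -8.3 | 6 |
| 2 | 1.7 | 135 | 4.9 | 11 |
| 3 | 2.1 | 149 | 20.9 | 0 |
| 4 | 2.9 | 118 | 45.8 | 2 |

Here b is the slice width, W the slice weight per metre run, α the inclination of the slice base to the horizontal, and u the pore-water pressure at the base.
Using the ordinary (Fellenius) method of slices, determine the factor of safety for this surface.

Ordinary method of slices: FS = Σ[c'·Δl_i + (W_i cosα_i − u_i·Δl_i)·tanφ'] / Σ W_i sinα_i, with Δl_i = b_i / cosα_i.
Slice 1: Δl = 1.5/cos(-8.3°) = 1.516 m; N'_1 = 43·cos(-8.3°) − 6·1.516 = 33.5; c'Δl = 20.77; W sinα = -6.2
Slice 2: Δl = 1.7/cos4.9° = 1.706 m; N'_2 = 135·cos4.9° − 11·1.706 = 115.7; c'Δl = 23.38; W sinα = 11.5
Slice 3: Δl = 2.1/cos20.9° = 2.248 m; N'_3 = 149·cos20.9° − 0·2.248 = 139.2; c'Δl = 30.80; W sinα = 53.2
Slice 4: Δl = 2.9/cos45.8° = 4.160 m; N'_4 = 118·cos45.8° − 2·4.160 = 73.9; c'Δl = 56.99; W sinα = 84.6
Σc'Δl = 131.9 kN/m; ΣN' = 362.3 kN/m; ΣW sinα = 143.1 kN/m
Resisting = 131.9 + 362.3·tan22.3° = 131.9 + 148.6 = 280.5 kN/m
FS = 280.5 / 143.1 = 1.961

FS = 1.96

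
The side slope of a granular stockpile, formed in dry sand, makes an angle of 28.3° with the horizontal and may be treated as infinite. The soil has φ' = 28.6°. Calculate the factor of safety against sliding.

FS = 1.01

For a dry cohesionless infinite slope the factor of safety is FS = tanφ' / tanβ.
FS = tan28.6° / tan28.3° = 0.5452 / 0.5384 = 1.013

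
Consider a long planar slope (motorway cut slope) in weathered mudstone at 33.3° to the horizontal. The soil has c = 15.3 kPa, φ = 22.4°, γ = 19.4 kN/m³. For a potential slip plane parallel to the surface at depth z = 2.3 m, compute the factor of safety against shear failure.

For an infinite slope with a slip plane parallel to the surface (no pore pressure): FS = [c + γz cos²β tanφ] / [γz sinβ cosβ].
γz = 19.4·2.3 = 44.62 kN/m²
Numerator = 15.3 + 44.62·cos²33.3°·tan22.4° = 15.3 + 44.62·0.6986·0.4122 = 28.147 kPa
Denominator = 44.62·sin33.3°·cos33.3° = 44.62·0.5490·0.8358 = 20.475 kPa
FS = 28.147 / 20.475 = 1.375

FS = 1.37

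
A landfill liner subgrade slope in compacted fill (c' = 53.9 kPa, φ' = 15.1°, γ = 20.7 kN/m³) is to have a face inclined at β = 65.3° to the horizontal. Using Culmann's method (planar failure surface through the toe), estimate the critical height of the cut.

H_c = 25.38 m

Culmann's analysis gives the critical failure plane at α_cr = (β + φ')/2 = (65.3 + 15.1)/2 = 40.2°, and the critical height
H_c = (4c'/γ) · sinβ cosφ' / [1 − cos(β − φ')]
    = (4·53.9/20.7) · sin65.3°·cos15.1° / [1 − cos(50.2°)]
    = 10.415 · 0.9085·0.9655 / [1 − 0.6401]
    = 10.415 · 0.8771 / 0.3599
    = 25.38 m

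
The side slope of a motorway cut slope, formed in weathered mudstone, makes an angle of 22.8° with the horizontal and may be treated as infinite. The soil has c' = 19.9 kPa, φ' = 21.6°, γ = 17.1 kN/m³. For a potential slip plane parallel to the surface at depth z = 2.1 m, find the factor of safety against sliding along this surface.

FS = 2.49

For an infinite slope with a slip plane parallel to the surface (no pore pressure): FS = [c' + γz cos²β tanφ'] / [γz sinβ cosβ].
γz = 17.1·2.1 = 35.91 kN/m²
Numerator = 19.9 + 35.91·cos²22.8°·tan21.6° = 19.9 + 35.91·0.8498·0.3959 = 31.983 kPa
Denominator = 35.91·sin22.8°·cos22.8° = 35.91·0.3875·0.9219 = 12.828 kPa
FS = 31.983 / 12.828 = 2.493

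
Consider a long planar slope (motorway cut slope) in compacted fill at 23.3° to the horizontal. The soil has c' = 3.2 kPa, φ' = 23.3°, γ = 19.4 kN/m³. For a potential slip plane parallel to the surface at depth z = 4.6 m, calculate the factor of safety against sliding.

For an infinite slope with a slip plane parallel to the surface (no pore pressure): FS = [c' + γz cos²β tanφ'] / [γz sinβ cosβ].
γz = 19.4·4.6 = 89.24 kN/m²
Numerator = 3.2 + 89.24·cos²23.3°·tan23.3° = 3.2 + 89.24·0.8435·0.4307 = 35.620 kPa
Denominator = 89.24·sin23.3°·cos23.3° = 89.24·0.3955·0.9184 = 32.420 kPa
FS = 35.620 / 32.420 = 1.099

FS = 1.10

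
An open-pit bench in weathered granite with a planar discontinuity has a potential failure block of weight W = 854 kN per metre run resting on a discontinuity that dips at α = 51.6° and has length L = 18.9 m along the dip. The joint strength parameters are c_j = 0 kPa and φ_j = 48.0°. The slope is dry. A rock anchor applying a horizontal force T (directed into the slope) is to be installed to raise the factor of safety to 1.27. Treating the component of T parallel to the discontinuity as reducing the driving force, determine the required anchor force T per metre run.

Resolving forces along and normal to the sliding plane, with the horizontal anchor force T adding T·sinα to the effective normal force and T·cosα acting up the plane against the driving force:
FS = [c_jL + (W cosα + T sinα) tanφ_j] / [W sinα − T cosα]
Without the anchor: N' = 530.5 kN/m, driving T_d = 669.3 kN/m, resisting R = 0·18.9 + 530.5·tan48.0° = 589.1 kN/m, FS = 0.88.
Setting FS = 1.27 and solving for T:
1.27·(669.3 − T cos51.6°) = 589.1 + T sin51.6°·tan48.0°
T·(sin51.6°·tan48.0° + 1.27·cos51.6°) = 1.27·669.3 − 589.1
T·(0.7837·1.1106 + 1.27·0.6211) = 850.0 − 589.1 = 260.8
T·1.6592 = 260.8
T = 157.2 kN/m

T = 157 kN/m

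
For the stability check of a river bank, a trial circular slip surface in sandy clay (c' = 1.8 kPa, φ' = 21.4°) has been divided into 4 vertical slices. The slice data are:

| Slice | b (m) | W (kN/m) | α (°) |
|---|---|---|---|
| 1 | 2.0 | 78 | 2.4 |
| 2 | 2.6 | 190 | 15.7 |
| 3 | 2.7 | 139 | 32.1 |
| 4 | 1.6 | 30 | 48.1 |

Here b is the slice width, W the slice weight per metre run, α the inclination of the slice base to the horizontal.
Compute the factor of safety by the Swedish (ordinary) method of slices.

Ordinary method of slices: FS = Σ[c'·Δl_i + (W_i cosα_i)·tanφ'] / Σ W_i sinα_i, with Δl_i = b_i / cosα_i.
Slice 1: Δl = 2.0/cos2.4° = 2.002 m; N'_1 = 78·cos2.4° = 77.9; c'Δl = 3.60; W sinα = 3.3
Slice 2: Δl = 2.6/cos15.7° = 2.701 m; N'_2 = 190·cos15.7° = 182.9; c'Δl = 4.86; W sinα = 51.4
Slice 3: Δl = 2.7/cos32.1° = 3.187 m; N'_3 = 139·cos32.1° = 117.7; c'Δl = 5.74; W sinα = 73.9
Slice 4: Δl = 1.6/cos48.1° = 2.396 m; N'_4 = 30·cos48.1° = 20.0; c'Δl = 4.31; W sinα = 22.3
Σc'Δl = 18.5 kN/m; ΣN' = 398.6 kN/m; ΣW sinα = 150.9 kN/m
Resisting = 18.5 + 398.6·tan21.4° = 18.5 + 156.2 = 174.7 kN/m
FS = 174.7 / 150.9 = 1.158

FS = 1.16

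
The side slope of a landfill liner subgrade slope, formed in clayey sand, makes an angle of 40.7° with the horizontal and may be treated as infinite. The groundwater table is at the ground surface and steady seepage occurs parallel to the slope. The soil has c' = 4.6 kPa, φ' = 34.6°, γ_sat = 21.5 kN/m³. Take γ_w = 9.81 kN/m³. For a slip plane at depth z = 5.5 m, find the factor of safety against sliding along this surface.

With seepage parallel to the slope and the water table at the surface, the effective normal stress on the slip plane uses the buoyant unit weight γ' = γ_sat − γ_w while the driving shear stress uses γ_sat:
FS = [c' + γ' z cos²β tanφ'] / [γ_sat z sinβ cosβ]
γ' = 21.5 − 9.81 = 11.69 kN/m³
Numerator = 4.6 + 11.69·5.5·cos²40.7°·tan34.6° = 4.6 + 11.69·5.5·0.5748·0.6899 = 30.093 kPa
Denominator = 21.5·5.5·sin40.7°·cos40.7° = 21.5·5.5·0.6521·0.7581 = 58.460 kPa
FS = 30.093 / 58.460 = 0.515

FS = 0.51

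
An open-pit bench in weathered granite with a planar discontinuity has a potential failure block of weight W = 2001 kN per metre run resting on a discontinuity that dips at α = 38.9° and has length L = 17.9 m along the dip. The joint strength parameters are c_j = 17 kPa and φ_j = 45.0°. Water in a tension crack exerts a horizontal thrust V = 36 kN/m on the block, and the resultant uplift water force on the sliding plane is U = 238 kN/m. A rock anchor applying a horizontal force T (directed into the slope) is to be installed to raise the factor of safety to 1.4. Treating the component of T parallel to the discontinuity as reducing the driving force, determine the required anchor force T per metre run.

Resolving forces along and normal to the sliding plane, with the horizontal anchor force T adding T·sinα to the effective normal force and T·cosα acting up the plane against the driving force:
FS = [c_jL + (W cosα − U − V sinα + T sinα) tanφ_j] / [W sinα + V cosα − T cosα]
Without the anchor: N' = 1296.7 kN/m, driving T_d = 1284.6 kN/m, resisting R = 17·17.9 + 1296.7·tan45.0° = 1601.0 kN/m, FS = 1.25.
Setting FS = 1.4 and solving for T:
1.4·(1284.6 − T cos38.9°) = 1601.0 + T sin38.9°·tan45.0°
T·(sin38.9°·tan45.0° + 1.4·cos38.9°) = 1.4·1284.6 − 1601.0
T·(0.6280·1.0000 + 1.4·0.7782) = 1798.4 − 1601.0 = 197.4
T·1.7175 = 197.4
T = 115.0 kN/m

T = 115 kN/m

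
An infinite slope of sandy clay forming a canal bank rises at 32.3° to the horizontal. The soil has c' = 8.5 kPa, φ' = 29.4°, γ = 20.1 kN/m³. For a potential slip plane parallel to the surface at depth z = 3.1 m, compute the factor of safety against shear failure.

For an infinite slope with a slip plane parallel to the surface (no pore pressure): FS = [c' + γz cos²β tanφ'] / [γz sinβ cosβ].
γz = 20.1·3.1 = 62.31 kN/m²
Numerator = 8.5 + 62.31·cos²32.3°·tan29.4° = 8.5 + 62.31·0.7145·0.5635 = 33.585 kPa
Denominator = 62.31·sin32.3°·cos32.3° = 62.31·0.5344·0.8453 = 28.143 kPa
FS = 33.585 / 28.143 = 1.193

FS = 1.19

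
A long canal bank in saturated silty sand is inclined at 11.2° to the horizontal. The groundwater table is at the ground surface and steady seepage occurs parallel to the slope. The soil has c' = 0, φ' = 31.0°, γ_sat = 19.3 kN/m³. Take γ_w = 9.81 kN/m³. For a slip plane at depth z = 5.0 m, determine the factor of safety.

With seepage parallel to the slope and the water table at the surface, the effective normal stress on the slip plane uses the buoyant unit weight γ' = γ_sat − γ_w while the driving shear stress uses γ_sat:
FS = [c' + γ' z cos²β tanφ'] / [γ_sat z sinβ cosβ]
(For c' = 0 this reduces to FS = (γ'/γ_sat)·tanφ'/tanβ.)
γ' = 19.3 − 9.81 = 9.49 kN/m³
Numerator = 0.0 + 9.49·5.0·cos²11.2°·tan31.0° = 0.0 + 9.49·5.0·0.9623·0.6009 = 27.435 kPa
Denominator = 19.3·5.0·sin11.2°·cos11.2° = 19.3·5.0·0.1942·0.9810 = 18.387 kPa
FS = 27.435 / 18.387 = 1.492

FS = 1.49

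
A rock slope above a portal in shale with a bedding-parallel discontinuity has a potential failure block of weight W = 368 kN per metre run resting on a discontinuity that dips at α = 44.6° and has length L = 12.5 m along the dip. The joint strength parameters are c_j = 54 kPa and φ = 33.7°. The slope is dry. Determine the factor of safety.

Resolving the block weight along and normal to the plane and applying the Mohr–Coulomb strength on the joint:
N' = W cosα = 368·cos44.6° = 262.0 kN/m
Driving force T = W sinα = 368·sin44.6° = 258.4 kN/m
Resisting force R = c_j·L + N'·tanφ = 54·12.5 + 262.0·tan33.7° = 675.0 + 174.7 = 849.7 kN/m
FS = R / T = 849.7 / 258.4 = 3.289

FS = 3.29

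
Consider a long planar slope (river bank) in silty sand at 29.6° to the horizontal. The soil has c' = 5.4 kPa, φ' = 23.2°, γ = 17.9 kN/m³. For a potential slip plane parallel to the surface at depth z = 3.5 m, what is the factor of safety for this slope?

FS = 0.96

For an infinite slope with a slip plane parallel to the surface (no pore pressure): FS = [c' + γz cos²β tanφ'] / [γz sinβ cosβ].
γz = 17.9·3.5 = 62.65 kN/m²
Numerator = 5.4 + 62.65·cos²29.6°·tan23.2° = 5.4 + 62.65·0.7560·0.4286 = 25.701 kPa
Denominator = 62.65·sin29.6°·cos29.6° = 62.65·0.4939·0.8695 = 26.907 kPa
FS = 25.701 / 26.907 = 0.955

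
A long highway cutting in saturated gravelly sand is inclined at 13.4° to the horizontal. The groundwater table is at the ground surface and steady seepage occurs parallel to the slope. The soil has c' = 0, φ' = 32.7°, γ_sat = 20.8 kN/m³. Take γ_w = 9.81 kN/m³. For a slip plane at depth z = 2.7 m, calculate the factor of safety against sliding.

With seepage parallel to the slope and the water table at the surface, the effective normal stress on the slip plane uses the buoyant unit weight γ' = γ_sat − γ_w while the driving shear stress uses γ_sat:
FS = [c' + γ' z cos²β tanφ'] / [γ_sat z sinβ cosβ]
(For c' = 0 this reduces to FS = (γ'/γ_sat)·tanφ'/tanβ.)
γ' = 20.8 − 9.81 = 10.99 kN/m³
Numerator = 0.0 + 10.99·2.7·cos²13.4°·tan32.7° = 0.0 + 10.99·2.7·0.9463·0.6420 = 18.027 kPa
Denominator = 20.8·2.7·sin13.4°·cos13.4° = 20.8·2.7·0.2317·0.9728 = 12.661 kPa
FS = 18.027 / 12.661 = 1.424

FS = 1.42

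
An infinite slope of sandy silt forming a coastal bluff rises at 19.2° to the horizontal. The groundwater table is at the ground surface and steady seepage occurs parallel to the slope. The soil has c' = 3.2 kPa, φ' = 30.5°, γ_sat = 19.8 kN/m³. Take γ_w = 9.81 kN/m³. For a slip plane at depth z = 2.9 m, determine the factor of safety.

FS = 1.03

With seepage parallel to the slope and the water table at the surface, the effective normal stress on the slip plane uses the buoyant unit weight γ' = γ_sat − γ_w while the driving shear stress uses γ_sat:
FS = [c' + γ' z cos²β tanφ'] / [γ_sat z sinβ cosβ]
γ' = 19.8 − 9.81 = 9.99 kN/m³
Numerator = 3.2 + 9.99·2.9·cos²19.2°·tan30.5° = 3.2 + 9.99·2.9·0.8918·0.5890 = 18.420 kPa
Denominator = 19.8·2.9·sin19.2°·cos19.2° = 19.8·2.9·0.3289·0.9444 = 17.833 kPa
FS = 18.420 / 17.833 = 1.033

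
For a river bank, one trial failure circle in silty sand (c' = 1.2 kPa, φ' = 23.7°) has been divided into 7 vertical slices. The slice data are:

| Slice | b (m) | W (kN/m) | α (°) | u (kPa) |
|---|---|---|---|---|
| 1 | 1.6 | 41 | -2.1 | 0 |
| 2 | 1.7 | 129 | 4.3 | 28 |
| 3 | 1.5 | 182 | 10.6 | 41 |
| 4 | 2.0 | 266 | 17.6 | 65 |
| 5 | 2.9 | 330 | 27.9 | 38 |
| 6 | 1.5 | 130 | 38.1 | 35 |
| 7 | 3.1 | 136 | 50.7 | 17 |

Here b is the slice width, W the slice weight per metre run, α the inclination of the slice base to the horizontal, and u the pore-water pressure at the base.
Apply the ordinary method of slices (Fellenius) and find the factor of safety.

FS = 0.58

Ordinary method of slices: FS = Σ[c'·Δl_i + (W_i cosα_i − u_i·Δl_i)·tanφ'] / Σ W_i sinα_i, with Δl_i = b_i / cosα_i.
Slice 1: Δl = 1.6/cos(-2.1°) = 1.601 m; N'_1 = 41·cos(-2.1°) − 0·1.601 = 41.0; c'Δl = 1.92; W sinα = -1.5
Slice 2: Δl = 1.7/cos4.3° = 1.705 m; N'_2 = 129·cos4.3° − 28·1.705 = 80.9; c'Δl = 2.05; W sinα = 9.7
Slice 3: Δl = 1.5/cos10.6° = 1.526 m; N'_3 = 182·cos10.6° − 41·1.526 = 116.3; c'Δl = 1.83; W sinα = 33.5
Slice 4: Δl = 2.0/cos17.6° = 2.098 m; N'_4 = 266·cos17.6° − 65·2.098 = 117.2; c'Δl = 2.52; W sinα = 80.4
Slice 5: Δl = 2.9/cos27.9° = 3.281 m; N'_5 = 330·cos27.9° − 38·3.281 = 166.9; c'Δl = 3.94; W sinα = 154.4
Slice 6: Δl = 1.5/cos38.1° = 1.906 m; N'_6 = 130·cos38.1° − 35·1.906 = 35.6; c'Δl = 2.29; W sinα = 80.2
Slice 7: Δl = 3.1/cos50.7° = 4.894 m; N'_7 = 136·cos50.7° − 17·4.894 = 2.9; c'Δl = 5.87; W sinα = 105.2
Σc'Δl = 20.4 kN/m; ΣN' = 560.8 kN/m; ΣW sinα = 462.0 kN/m
Resisting = 20.4 + 560.8·tan23.7° = 20.4 + 246.2 = 266.6 kN/m
FS = 266.6 / 462.0 = 0.577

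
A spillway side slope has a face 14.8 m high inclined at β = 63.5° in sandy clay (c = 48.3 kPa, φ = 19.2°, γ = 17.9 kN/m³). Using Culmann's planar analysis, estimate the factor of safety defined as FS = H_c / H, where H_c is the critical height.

FS = 2.17

H_c = (4c/γ) · sinβ cosφ / [1 − cos(β − φ)]
    = (4·48.3/17.9) · sin63.5°·cos19.2° / [1 − cos44.3°]
    = 10.793 · 0.8452 / 0.2843 = 32.09 m
FS = H_c / H = 32.09 / 14.8 = 2.168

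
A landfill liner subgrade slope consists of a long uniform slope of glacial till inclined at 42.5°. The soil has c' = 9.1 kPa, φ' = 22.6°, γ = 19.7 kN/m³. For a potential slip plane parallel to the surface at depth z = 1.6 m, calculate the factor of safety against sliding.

FS = 1.03

For an infinite slope with a slip plane parallel to the surface (no pore pressure): FS = [c' + γz cos²β tanφ'] / [γz sinβ cosβ].
γz = 19.7·1.6 = 31.52 kN/m²
Numerator = 9.1 + 31.52·cos²42.5°·tan22.6° = 9.1 + 31.52·0.5436·0.4163 = 16.232 kPa
Denominator = 31.52·sin42.5°·cos42.5° = 31.52·0.6756·0.7373 = 15.700 kPa
FS = 16.232 / 15.700 = 1.034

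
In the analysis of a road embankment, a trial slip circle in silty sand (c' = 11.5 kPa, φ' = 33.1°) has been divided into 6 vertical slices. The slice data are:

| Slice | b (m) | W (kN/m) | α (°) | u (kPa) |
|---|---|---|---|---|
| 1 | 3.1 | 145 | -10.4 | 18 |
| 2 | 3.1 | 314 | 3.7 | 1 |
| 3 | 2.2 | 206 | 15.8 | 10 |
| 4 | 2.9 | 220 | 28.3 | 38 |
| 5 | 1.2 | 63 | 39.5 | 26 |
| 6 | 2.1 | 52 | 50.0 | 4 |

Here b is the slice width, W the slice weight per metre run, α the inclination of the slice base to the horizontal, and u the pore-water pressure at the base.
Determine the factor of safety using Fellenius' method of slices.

Ordinary method of slices: FS = Σ[c'·Δl_i + (W_i cosα_i − u_i·Δl_i)·tanφ'] / Σ W_i sinα_i, with Δl_i = b_i / cosα_i.
Slice 1: Δl = 3.1/cos(-10.4°) = 3.152 m; N'_1 = 145·cos(-10.4°) − 18·3.152 = 85.9; c'Δl = 36.25; W sinα = -26.2
Slice 2: Δl = 3.1/cos3.7° = 3.106 m; N'_2 = 314·cos3.7° − 1·3.106 = 310.2; c'Δl = 35.72; W sinα = 20.3
Slice 3: Δl = 2.2/cos15.8° = 2.286 m; N'_3 = 206·cos15.8° − 10·2.286 = 175.4; c'Δl = 26.29; W sinα = 56.1
Slice 4: Δl = 2.9/cos28.3° = 3.294 m; N'_4 = 220·cos28.3° − 38·3.294 = 68.5; c'Δl = 37.88; W sinα = 104.3
Slice 5: Δl = 1.2/cos39.5° = 1.555 m; N'_5 = 63·cos39.5° − 26·1.555 = 8.2; c'Δl = 17.88; W sinα = 40.1
Slice 6: Δl = 2.1/cos50.0° = 3.267 m; N'_6 = 52·cos50.0° − 4·3.267 = 20.4; c'Δl = 37.57; W sinα = 39.8
Σc'Δl = 191.6 kN/m; ΣN' = 668.6 kN/m; ΣW sinα = 234.4 kN/m
Resisting = 191.6 + 668.6·tan33.1° = 191.6 + 435.8 = 627.4 kN/m
FS = 627.4 / 234.4 = 2.677

FS = 2.68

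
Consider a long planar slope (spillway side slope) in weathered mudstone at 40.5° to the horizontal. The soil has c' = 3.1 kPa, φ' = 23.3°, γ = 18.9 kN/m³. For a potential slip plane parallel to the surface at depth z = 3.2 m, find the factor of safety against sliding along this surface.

For an infinite slope with a slip plane parallel to the surface (no pore pressure): FS = [c' + γz cos²β tanφ'] / [γz sinβ cosβ].
γz = 18.9·3.2 = 60.48 kN/m²
Numerator = 3.1 + 60.48·cos²40.5°·tan23.3° = 3.1 + 60.48·0.5782·0.4307 = 18.161 kPa
Denominator = 60.48·sin40.5°·cos40.5° = 60.48·0.6494·0.7604 = 29.868 kPa
FS = 18.161 / 29.868 = 0.608

FS = 0.61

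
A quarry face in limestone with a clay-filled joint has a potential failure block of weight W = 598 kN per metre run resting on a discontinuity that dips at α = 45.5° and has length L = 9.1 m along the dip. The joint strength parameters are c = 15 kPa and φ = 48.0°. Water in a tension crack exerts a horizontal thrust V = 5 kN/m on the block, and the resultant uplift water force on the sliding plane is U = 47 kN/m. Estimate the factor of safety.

Resolving the block weight along and normal to the plane and applying the Mohr–Coulomb strength on the joint:
N' = W cosα − U − V sinα = 598·cos45.5° − 47 − 5·sin45.5° = 368.6 kN/m
Driving force T = W sinα + V cosα = 598·sin45.5° + 5·cos45.5° = 430.0 kN/m
Resisting force R = c·L + N'·tanφ = 15·9.1 + 368.6·tan48.0° = 136.5 + 409.3 = 545.8 kN/m
FS = R / T = 545.8 / 430.0 = 1.269

FS = 1.27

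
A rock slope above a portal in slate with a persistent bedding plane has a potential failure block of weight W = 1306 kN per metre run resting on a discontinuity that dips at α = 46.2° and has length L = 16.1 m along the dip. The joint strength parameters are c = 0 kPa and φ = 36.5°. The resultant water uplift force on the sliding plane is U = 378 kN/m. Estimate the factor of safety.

FS = 0.41

Resolving the block weight along and normal to the plane and applying the Mohr–Coulomb strength on the joint:
N' = W cosα − U = 1306·cos46.2° − 378 = 525.9 kN/m
Driving force T = W sinα = 1306·sin46.2° = 942.6 kN/m
Resisting force R = c·L + N'·tanφ = 0·16.1 + 525.9·tan36.5° = 0.0 + 389.2 = 389.2 kN/m
FS = R / T = 389.2 / 942.6 = 0.413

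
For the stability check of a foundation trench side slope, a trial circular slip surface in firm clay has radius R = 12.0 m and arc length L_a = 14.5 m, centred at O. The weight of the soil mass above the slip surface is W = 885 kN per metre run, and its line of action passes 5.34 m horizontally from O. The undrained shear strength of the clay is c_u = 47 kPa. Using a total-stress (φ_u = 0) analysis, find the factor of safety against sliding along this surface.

FS = 1.73

Taking moments about the centre O, the resisting moment is provided by the undrained shear strength acting along the arc:
M_R = c_u·L_a·R = 47·14.50·12.0 = 8178.0 kN·m/m
M_D = W·d = 885·5.34 = 4725.9 kN·m/m
FS = M_R / M_D = 8178.0 / 4725.9 = 1.730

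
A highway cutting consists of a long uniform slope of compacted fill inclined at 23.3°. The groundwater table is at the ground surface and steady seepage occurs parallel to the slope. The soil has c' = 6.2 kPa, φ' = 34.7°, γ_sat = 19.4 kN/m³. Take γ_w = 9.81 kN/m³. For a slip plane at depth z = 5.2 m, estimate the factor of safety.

With seepage parallel to the slope and the water table at the surface, the effective normal stress on the slip plane uses the buoyant unit weight γ' = γ_sat − γ_w while the driving shear stress uses γ_sat:
FS = [c' + γ' z cos²β tanφ'] / [γ_sat z sinβ cosβ]
γ' = 19.4 − 9.81 = 9.59 kN/m³
Numerator = 6.2 + 9.59·5.2·cos²23.3°·tan34.7° = 6.2 + 9.59·5.2·0.8435·0.6924 = 35.328 kPa
Denominator = 19.4·5.2·sin23.3°·cos23.3° = 19.4·5.2·0.3955·0.9184 = 36.648 kPa
FS = 35.328 / 36.648 = 0.964

FS = 0.96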